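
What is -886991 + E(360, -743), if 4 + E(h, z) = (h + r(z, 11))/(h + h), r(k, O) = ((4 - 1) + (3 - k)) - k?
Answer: -159658637/180 ≈ -8.8699e+5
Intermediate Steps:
r(k, O) = 6 - 2*k (r(k, O) = (3 + (3 - k)) - k = (6 - k) - k = 6 - 2*k)
E(h, z) = -4 + (6 + h - 2*z)/(2*h) (E(h, z) = -4 + (h + (6 - 2*z))/(h + h) = -4 + (6 + h - 2*z)/((2*h)) = -4 + (6 + h - 2*z)*(1/(2*h)) = -4 + (6 + h - 2*z)/(2*h))
-886991 + E(360, -743) = -886991 + (3 - 1*(-743) - 7/2*360)/360 = -886991 + (3 + 743 - 1260)/360 = -886991 + (1/360)*(-514) = -886991 - 257/180 = -159658637/180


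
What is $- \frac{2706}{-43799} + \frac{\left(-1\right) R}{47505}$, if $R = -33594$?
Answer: $\frac{533310712}{693557165} \approx 0.76895$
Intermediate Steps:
$- \frac{2706}{-43799} + \frac{\left(-1\right) R}{47505} = - \frac{2706}{-43799} + \frac{\left(-1\right) \left(-33594\right)}{47505} = \left(-2706\right) \left(- \frac{1}{43799}\right) + 33594 \cdot \frac{1}{47505} = \frac{2706}{43799} + \frac{11198}{15835} = \frac{533310712}{693557165}$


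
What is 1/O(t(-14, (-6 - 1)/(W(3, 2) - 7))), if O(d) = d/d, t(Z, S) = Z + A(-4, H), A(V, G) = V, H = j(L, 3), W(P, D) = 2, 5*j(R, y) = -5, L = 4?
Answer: 1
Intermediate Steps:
j(R, y) = -1 (j(R, y) = (1/5)*(-5) = -1)
H = -1
t(Z, S) = -4 + Z (t(Z, S) = Z - 4 = -4 + Z)
O(d) = 1
1/O(t(-14, (-6 - 1)/(W(3, 2) - 7))) = 1/1 = 1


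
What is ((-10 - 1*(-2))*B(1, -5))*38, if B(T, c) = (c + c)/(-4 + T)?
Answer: -3040/3 ≈ -1013.3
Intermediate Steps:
B(T, c) = 2*c/(-4 + T) (B(T, c) = (2*c)/(-4 + T) = 2*c/(-4 + T))
((-10 - 1*(-2))*B(1, -5))*38 = ((-10 - 1*(-2))*(2*(-5)/(-4 + 1)))*38 = ((-10 + 2)*(2*(-5)/(-3)))*38 = -16*(-5)*(-1)/3*38 = -8*10/3*38 = -80/3*38 = -3040/3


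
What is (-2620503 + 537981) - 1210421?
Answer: -3292943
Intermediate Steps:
(-2620503 + 537981) - 1210421 = -2082522 - 1210421 = -3292943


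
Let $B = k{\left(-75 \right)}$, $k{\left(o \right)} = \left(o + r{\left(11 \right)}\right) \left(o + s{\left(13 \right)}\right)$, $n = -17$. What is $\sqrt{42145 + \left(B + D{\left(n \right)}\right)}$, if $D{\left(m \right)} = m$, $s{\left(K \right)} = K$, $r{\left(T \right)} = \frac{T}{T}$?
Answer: $2 \sqrt{11679} \approx 216.14$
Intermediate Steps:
$r{\left(T \right)} = 1$
$k{\left(o \right)} = \left(1 + o\right) \left(13 + o\right)$ ($k{\left(o \right)} = \left(o + 1\right) \left(o + 13\right) = \left(1 + o\right) \left(13 + o\right)$)
$B = 4588$ ($B = 13 + \left(-75\right)^{2} + 14 \left(-75\right) = 13 + 5625 - 1050 = 4588$)
$\sqrt{42145 + \left(B + D{\left(n \right)}\right)} = \sqrt{42145 + \left(4588 - 17\right)} = \sqrt{42145 + 4571} = \sqrt{46716} = 2 \sqrt{11679}$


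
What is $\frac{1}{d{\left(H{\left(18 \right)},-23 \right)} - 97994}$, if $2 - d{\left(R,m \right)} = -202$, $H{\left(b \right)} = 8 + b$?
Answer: $- \frac{1}{97790} \approx -1.0226 \cdot 10^{-5}$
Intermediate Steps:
$d{\left(R,m \right)} = 204$ ($d{\left(R,m \right)} = 2 - -202 = 2 + 202 = 204$)
$\frac{1}{d{\left(H{\left(18 \right)},-23 \right)} - 97994} = \frac{1}{204 - 97994} = \frac{1}{-97790} = - \frac{1}{97790}$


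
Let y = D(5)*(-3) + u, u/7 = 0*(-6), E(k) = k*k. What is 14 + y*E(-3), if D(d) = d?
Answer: -121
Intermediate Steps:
E(k) = k²
u = 0 (u = 7*(0*(-6)) = 7*0 = 0)
y = -15 (y = 5*(-3) + 0 = -15 + 0 = -15)
14 + y*E(-3) = 14 - 15*(-3)² = 14 - 15*9 = 14 - 135 = -121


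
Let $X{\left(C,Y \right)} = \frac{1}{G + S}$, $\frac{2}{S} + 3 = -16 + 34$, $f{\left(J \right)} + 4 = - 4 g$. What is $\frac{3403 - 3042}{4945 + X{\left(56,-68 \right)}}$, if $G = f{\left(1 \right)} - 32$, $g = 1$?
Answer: $\frac{215878}{2957095} \approx 0.073003$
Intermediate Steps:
$f{\left(J \right)} = -8$ ($f{\left(J \right)} = -4 - 4 = -8$)
$S = \frac{2}{15}$ ($S = \frac{2}{-3 + \left(-16 + 34\right)} = \frac{2}{-3 + 18} = \frac{2}{15} \approx 0.13333$)
$G = -40$ ($G = -8 - 32 = -40$)
$X{\left(C,Y \right)} = - \frac{15}{598}$ ($X{\left(C,Y \right)} = \frac{1}{-40 + \frac{2}{15}} = \frac{1}{- \frac{598}{15}} = - \frac{15}{598}$)
$\frac{3403 - 3042}{4945 + X{\left(56,-68 \right)}} = \frac{3403 - 3042}{4945 - \frac{15}{598}} = \frac{361}{\frac{2957095}{598}} = 361 \cdot \frac{598}{2957095} = \frac{215878}{2957095}$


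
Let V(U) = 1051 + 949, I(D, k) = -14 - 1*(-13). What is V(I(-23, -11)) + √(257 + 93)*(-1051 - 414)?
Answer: 2000 - 7325*√14 ≈ -25408.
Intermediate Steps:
I(D, k) = -1 (I(D, k) = -14 + 13 = -1)
V(U) = 2000
V(I(-23, -11)) + √(257 + 93)*(-1051 - 414) = 2000 + √(257 + 93)*(-1051 - 414) = 2000 + √350*(-1465) = 2000 + (5*√14)*(-1465) = 2000 - 7325*√14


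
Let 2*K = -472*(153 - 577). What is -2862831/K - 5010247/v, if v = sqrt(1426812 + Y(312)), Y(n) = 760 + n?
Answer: -2862831/100064 - 5010247*sqrt(356971)/713942 ≈ -4221.5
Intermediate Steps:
K = 100064 (K = (-472*(153 - 577))/2 = (-472*(-424))/2 = (1/2)*200128 = 100064)
v = 2*sqrt(356971) (v = sqrt(1426812 + (760 + 312)) = sqrt(1426812 + 1072) = sqrt(1427884) = 2*sqrt(356971) ≈ 1194.9)
-2862831/K - 5010247/v = -2862831/100064 - 5010247*sqrt(356971)/713942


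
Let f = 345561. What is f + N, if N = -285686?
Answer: 59875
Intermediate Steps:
f + N = 345561 - 285686 = 59875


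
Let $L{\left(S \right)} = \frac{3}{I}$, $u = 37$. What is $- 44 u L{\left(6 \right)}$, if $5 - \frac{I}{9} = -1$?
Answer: $- \frac{814}{9} \approx -90.444$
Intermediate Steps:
$I = 54$ ($I = 45 - -9 = 45 + 9 = 54$)
$L{\left(S \right)} = \frac{1}{18}$ ($L{\left(S \right)} = \frac{3}{54} = 3 \cdot \frac{1}{54} = \frac{1}{18}$)
$- 44 u L{\left(6 \right)} = \left(-44\right) 37 \cdot \frac{1}{18} = \left(-1628\right) \frac{1}{18} = - \frac{814}{9}$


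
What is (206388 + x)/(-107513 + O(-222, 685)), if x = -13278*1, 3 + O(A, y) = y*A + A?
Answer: -96555/129904 ≈ -0.74328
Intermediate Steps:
O(A, y) = -3 + A + A*y (O(A, y) = -3 + (y*A + A) = -3 + (A*y + A) = -3 + (A + A*y) = -3 + A + A*y)
x = -13278
(206388 + x)/(-107513 + O(-222, 685)) = (206388 - 13278)/(-107513 + (-3 - 222 - 222*685)) = 193110/(-107513 + (-3 - 222 - 152070)) = 193110/(-107513 - 152295) = 193110/(-259808) = 193110*(-1/259808) = -96555/129904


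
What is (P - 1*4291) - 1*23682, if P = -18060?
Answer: -46033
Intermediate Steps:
(P - 1*4291) - 1*23682 = (-18060 - 1*4291) - 1*23682 = (-18060 - 4291) - 23682 = -22351 - 23682 = -46033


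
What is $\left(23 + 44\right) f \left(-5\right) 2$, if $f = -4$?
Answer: $2680$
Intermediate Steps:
$\left(23 + 44\right) f \left(-5\right) 2 = \left(23 + 44\right) \left(-4\right) \left(-5\right) 2 = 67 \cdot 20 \cdot 2 = 67 \cdot 40 = 2680$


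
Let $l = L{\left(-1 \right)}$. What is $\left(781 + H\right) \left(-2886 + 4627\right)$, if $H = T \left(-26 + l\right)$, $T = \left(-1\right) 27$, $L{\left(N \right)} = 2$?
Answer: $2487889$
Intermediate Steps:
$l = 2$
$T = -27$
$H = 648$ ($H = - 27 \left(-26 + 2\right) = \left(-27\right) \left(-24\right) = 648$)
$\left(781 + H\right) \left(-2886 + 4627\right) = \left(781 + 648\right) \left(-2886 + 4627\right) = 1429 \cdot 1741 = 2487889$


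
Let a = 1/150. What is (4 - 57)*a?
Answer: -53/150 ≈ -0.35333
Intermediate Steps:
a = 1/150 ≈ 0.0066667
(4 - 57)*a = (4 - 57)*(1/150) = -53*1/150 = -53/150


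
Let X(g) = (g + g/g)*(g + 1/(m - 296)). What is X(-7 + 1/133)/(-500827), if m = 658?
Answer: -268212019/3207004626686 ≈ -8.3633e-5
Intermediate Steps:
X(g) = (1 + g)*(1/362 + g) (X(g) = (g + g/g)*(g + 1/(658 - 296)) = (g + 1)*(g + 1/362) = (1 + g)*(g + 1/362) = (1 + g)*(1/362 + g))
X(-7 + 1/133)/(-500827) = (1/362 + (-7 + 1/133)² + 363*(-7 + 1/133)/362)/(-500827) = (1/362 + (-7 + 1/133)² + 363*(-7 + 1/133)/362)*(-1/500827) = (1/362 + (-930/133)² + (363/362)*(-930/133))*(-1/500827) = (1/362 + 864900/17689 - 168795/24073)*(-1/500827) = (268212019/6403418)*(-1/500827) = -268212019/3207004626686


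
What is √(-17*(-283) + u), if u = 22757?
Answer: 4*√1723 ≈ 166.04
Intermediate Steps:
√(-17*(-283) + u) = √(-17*(-283) + 22757) = √(4811 + 22757) = √27568 = 4*√1723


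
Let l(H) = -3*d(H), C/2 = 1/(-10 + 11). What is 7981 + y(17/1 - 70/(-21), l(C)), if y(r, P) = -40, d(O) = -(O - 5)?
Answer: 7941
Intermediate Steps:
C = 2 (C = 2/(-10 + 11) = 2/1 = 2*1 = 2)
d(O) = 5 - O (d(O) = -(-5 + O) = 5 - O)
l(H) = -15 + 3*H (l(H) = -3*(5 - H) = -15 + 3*H)
7981 + y(17/1 - 70/(-21), l(C)) = 7981 - 40 = 7941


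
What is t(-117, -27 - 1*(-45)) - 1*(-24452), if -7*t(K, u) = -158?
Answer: 171322/7 ≈ 24475.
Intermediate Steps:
t(K, u) = 158/7 (t(K, u) = -⅐*(-158) = 158/7)
t(-117, -27 - 1*(-45)) - 1*(-24452) = 158/7 - 1*(-24452) = 158/7 + 24452 = 171322/7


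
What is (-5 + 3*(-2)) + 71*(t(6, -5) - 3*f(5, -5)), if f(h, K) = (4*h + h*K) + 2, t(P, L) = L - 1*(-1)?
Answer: 344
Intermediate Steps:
t(P, L) = 1 + L (t(P, L) = L + 1 = 1 + L)
f(h, K) = 2 + 4*h + K*h (f(h, K) = (4*h + K*h) + 2 = 2 + 4*h + K*h)
(-5 + 3*(-2)) + 71*(t(6, -5) - 3*f(5, -5)) = (-5 + 3*(-2)) + 71*((1 - 5) - 3*(2 + 4*5 - 5*5)) = (-5 - 6) + 71*(-4 - 3*(2 + 20 - 25)) = -11 + 71*(-4 - 3*(-3)) = -11 + 71*(-4 + 9) = -11 + 71*5 = -11 + 355 = 344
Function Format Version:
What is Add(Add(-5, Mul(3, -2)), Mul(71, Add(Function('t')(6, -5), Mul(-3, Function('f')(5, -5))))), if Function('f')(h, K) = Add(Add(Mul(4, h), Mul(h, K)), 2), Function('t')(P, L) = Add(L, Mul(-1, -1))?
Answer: 344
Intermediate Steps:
Function('t')(P, L) = Add(1, L) (Function('t')(P, L) = Add(L, 1) = Add(1, L))
Function('f')(h, K) = Add(2, Mul(4, h), Mul(K, h)) (Function('f')(h, K) = Add(Add(Mul(4, h), Mul(K, h)), 2) = Add(2, Mul(4, h), Mul(K, h)))
Add(Add(-5, Mul(3, -2)), Mul(71, Add(Function('t')(6, -5), Mul(-3, Function('f')(5, -5))))) = Add(Add(-5, Mul(3, -2)), Mul(71, Add(Add(1, -5), Mul(-3, Add(2, Mul(4, 5), Mul(-5, 5)))))) = Add(Add(-5, -6), Mul(71, Add(-4, Mul(-3, Add(2, 20, -25))))) = Add(-11, Mul(71, Add(-4, Mul(-3, -3)))) = Add(-11, Mul(71, Add(-4, 9))) = Add(-11, Mul(71, 5)) = Add(-11, 355) = 344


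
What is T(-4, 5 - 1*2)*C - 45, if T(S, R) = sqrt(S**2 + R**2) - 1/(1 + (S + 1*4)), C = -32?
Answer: -173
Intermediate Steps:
T(S, R) = sqrt(R**2 + S**2) - 1/(5 + S) (T(S, R) = sqrt(R**2 + S**2) - 1/(1 + (S + 4)) = sqrt(R**2 + S**2) - 1/(1 + (4 + S)) = sqrt(R**2 + S**2) - 1/(5 + S))
T(-4, 5 - 1*2)*C - 45 = ((-1 + 5*sqrt((5 - 1*2)**2 + (-4)**2) - 4*sqrt((5 - 1*2)**2 + (-4)**2))/(5 - 4))*(-32) - 45 = ((-1 + 5*sqrt((5 - 2)**2 + 16) - 4*sqrt((5 - 2)**2 + 16))/1)*(-32) - 45 = (1*(-1 + 5*sqrt(3**2 + 16) - 4*sqrt(3**2 + 16)))*(-32) - 45 = (1*(-1 + 5*sqrt(9 + 16) - 4*sqrt(9 + 16)))*(-32) - 45 = (1*(-1 + 5*sqrt(25) - 4*sqrt(25)))*(-32) - 45 = (1*(-1 + 5*5 - 4*5))*(-32) - 45 = (1*(-1 + 25 - 20))*(-32) - 45 = (1*4)*(-32) - 45 = 4*(-32) - 45 = -128 - 45 = -173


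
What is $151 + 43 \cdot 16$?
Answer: $839$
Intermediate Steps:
$151 + 43 \cdot 16 = 151 + 688 = 839$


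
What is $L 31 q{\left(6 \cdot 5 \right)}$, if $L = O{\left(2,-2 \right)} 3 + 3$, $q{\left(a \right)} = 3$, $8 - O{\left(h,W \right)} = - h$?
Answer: $3069$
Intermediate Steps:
$O{\left(h,W \right)} = 8 + h$ ($O{\left(h,W \right)} = 8 - - h = 8 + h$)
$L = 33$ ($L = \left(8 + 2\right) 3 + 3 = 10 \cdot 3 + 3 = 30 + 3 = 33$)
$L 31 q{\left(6 \cdot 5 \right)} = 33 \cdot 31 \cdot 3 = 1023 \cdot 3 = 3069$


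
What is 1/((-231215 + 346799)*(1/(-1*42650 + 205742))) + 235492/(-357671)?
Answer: 2592847617/3445087072 ≈ 0.75262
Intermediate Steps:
1/((-231215 + 346799)*(1/(-1*42650 + 205742))) + 235492/(-357671) = 1/(115584*(1/(-42650 + 205742))) + 235492*(-1/357671) = 1/(115584*(1/163092)) - 235492/357671 = (1/115584)*163092 - 235492/357671 = 13591/9632 - 235492/357671 = 2592847617/3445087072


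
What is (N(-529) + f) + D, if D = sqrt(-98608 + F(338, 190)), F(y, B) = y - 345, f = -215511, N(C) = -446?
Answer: -215957 + 11*I*sqrt(815) ≈ -2.1596e+5 + 314.03*I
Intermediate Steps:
F(y, B) = -345 + y
D = 11*I*sqrt(815) (D = sqrt(-98608 + (-345 + 338)) = sqrt(-98608 - 7) = sqrt(-98615) = 11*I*sqrt(815) ≈ 314.03*I)
(N(-529) + f) + D = (-446 - 215511) + 11*I*sqrt(815) = -215957 + 11*I*sqrt(815)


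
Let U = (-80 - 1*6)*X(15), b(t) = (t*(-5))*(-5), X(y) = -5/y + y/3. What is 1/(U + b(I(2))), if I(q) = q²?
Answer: -3/904 ≈ -0.0033186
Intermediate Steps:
X(y) = -5/y + y/3 (X(y) = -5/y + y*(⅓) = -5/y + y/3)
b(t) = 25*t (b(t) = -5*t*(-5) = 25*t)
U = -1204/3 (U = (-80 - 1*6)*(-5/15 + (⅓)*15) = (-80 - 6)*(-5*1/15 + 5) = -86*(-⅓ + 5) = -86*14/3 = -1204/3 ≈ -401.33)
1/(U + b(I(2))) = 1/(-1204/3 + 25*2²) = 1/(-1204/3 + 25*4) = 1/(-1204/3 + 100) = 1/(-904/3) = -3/904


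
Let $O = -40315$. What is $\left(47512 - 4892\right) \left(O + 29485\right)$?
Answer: $-461574600$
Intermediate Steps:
$\left(47512 - 4892\right) \left(O + 29485\right) = \left(47512 - 4892\right) \left(-40315 + 29485\right) = 42620 \left(-10830\right) = -461574600$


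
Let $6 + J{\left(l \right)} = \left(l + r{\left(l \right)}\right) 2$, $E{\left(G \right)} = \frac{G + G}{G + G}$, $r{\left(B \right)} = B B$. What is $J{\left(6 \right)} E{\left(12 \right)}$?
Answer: $78$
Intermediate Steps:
$r{\left(B \right)} = B^{2}$
$E{\left(G \right)} = 1$ ($E{\left(G \right)} = \frac{2 G}{2 G} = 2 G \frac{1}{2 G} = 1$)
$J{\left(l \right)} = -6 + 2 l + 2 l^{2}$ ($J{\left(l \right)} = -6 + \left(l + l^{2}\right) 2 = -6 + \left(2 l + 2 l^{2}\right) = -6 + 2 l + 2 l^{2}$)
$J{\left(6 \right)} E{\left(12 \right)} = \left(-6 + 2 \cdot 6 + 2 \cdot 6^{2}\right) 1 = \left(-6 + 12 + 2 \cdot 36\right) 1 = \left(-6 + 12 + 72\right) 1 = 78 \cdot 1 = 78$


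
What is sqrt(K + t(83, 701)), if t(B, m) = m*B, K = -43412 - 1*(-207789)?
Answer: 4*sqrt(13910) ≈ 471.76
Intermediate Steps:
K = 164377 (K = -43412 + 207789 = 164377)
t(B, m) = B*m
sqrt(K + t(83, 701)) = sqrt(164377 + 83*701) = sqrt(164377 + 58183) = sqrt(222560) = 4*sqrt(13910)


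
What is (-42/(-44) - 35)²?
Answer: 561001/484 ≈ 1159.1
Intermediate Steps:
(-42/(-44) - 35)² = (-42*(-1/44) - 35)² = (21/22 - 35)² = (-749/22)² = 561001/484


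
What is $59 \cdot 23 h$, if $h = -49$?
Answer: $-66493$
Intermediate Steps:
$59 \cdot 23 h = 59 \cdot 23 \left(-49\right) = 1357 \left(-49\right) = -66493$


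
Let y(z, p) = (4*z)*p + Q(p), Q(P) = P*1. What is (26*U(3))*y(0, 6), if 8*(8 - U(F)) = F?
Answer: 2379/2 ≈ 1189.5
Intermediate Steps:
U(F) = 8 - F/8
Q(P) = P
y(z, p) = p + 4*p*z (y(z, p) = (4*z)*p + p = 4*p*z + p = p + 4*p*z)
(26*U(3))*y(0, 6) = (26*(8 - 1/8*3))*(6*(1 + 4*0)) = (26*(8 - 3/8))*(6*(1 + 0)) = (26*(61/8))*(6*1) = (793/4)*6 = 2379/2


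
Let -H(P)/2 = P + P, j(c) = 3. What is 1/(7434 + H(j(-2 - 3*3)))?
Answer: 1/7422 ≈ 0.00013473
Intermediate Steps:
H(P) = -4*P (H(P) = -2*(P + P) = -4*P)
1/(7434 + H(j(-2 - 3*3))) = 1/(7434 - 4*3) = 1/(7434 - 12) = 1/7422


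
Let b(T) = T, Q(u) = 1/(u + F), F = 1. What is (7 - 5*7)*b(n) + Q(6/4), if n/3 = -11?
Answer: 4622/5 ≈ 924.40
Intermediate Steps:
n = -33 (n = 3*(-11) = -33)
Q(u) = 1/(1 + u) (Q(u) = 1/(u + 1) = 1/(1 + u))
(7 - 5*7)*b(n) + Q(6/4) = (7 - 5*7)*(-33) + 1/(1 + 6/4) = (7 - 35)*(-33) + 1/(1 + 6*(¼)) = -28*(-33) + 1/(1 + 3/2) = 924 + 1/(5/2) = 924 + ⅖ = 4622/5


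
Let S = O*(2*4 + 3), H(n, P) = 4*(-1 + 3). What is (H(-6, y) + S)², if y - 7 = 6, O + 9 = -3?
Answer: 15376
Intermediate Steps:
O = -12 (O = -9 - 3 = -12)
y = 13 (y = 7 + 6 = 13)
H(n, P) = 8 (H(n, P) = 4*2 = 8)
S = -132 (S = -12*(2*4 + 3) = -12*(8 + 3) = -12*11 = -132)
(H(-6, y) + S)² = (8 - 132)² = (-124)² = 15376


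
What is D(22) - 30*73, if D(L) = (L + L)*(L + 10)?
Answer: -782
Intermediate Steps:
D(L) = 2*L*(10 + L) (D(L) = (2*L)*(10 + L) = 2*L*(10 + L))
D(22) - 30*73 = 2*22*(10 + 22) - 30*73 = 2*22*32 - 2190 = 1408 - 2190 = -782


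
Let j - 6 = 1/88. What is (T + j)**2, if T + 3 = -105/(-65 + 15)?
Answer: 5058001/193600 ≈ 26.126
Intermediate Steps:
j = 529/88 (j = 6 + 1/88 = 529/88 ≈ 6.0114)
T = -9/10 (T = -3 - 105/(-65 + 15) = -3 - 105/(-50) = -3 - 105*(-1/50) = -3 + 21/10 = -9/10 ≈ -0.90000)
(T + j)**2 = (-9/10 + 529/88)**2 = (2249/440)**2 = 5058001/193600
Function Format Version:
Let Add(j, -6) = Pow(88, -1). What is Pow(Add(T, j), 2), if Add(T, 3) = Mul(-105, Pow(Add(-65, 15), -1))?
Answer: Rational(5058001, 193600) ≈ 26.126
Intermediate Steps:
j = Rational(529, 88) (j = Add(6, Pow(88, -1)) = Add(6, Rational(1, 88)) = Rational(529, 88) ≈ 6.0114)
T = Rational(-9, 10) (T = Add(-3, Mul(-105, Pow(Add(-65, 15), -1))) = Add(-3, Mul(-105, Pow(-50, -1))) = Add(-3, Mul(-105, Rational(-1, 50))) = Add(-3, Rational(21, 10)) = Rational(-9, 10) ≈ -0.90000)
Pow(Add(T, j), 2) = Pow(Add(Rational(-9, 10), Rational(529, 88)), 2) = Pow(Rational(2249, 440), 2) = Rational(5058001, 193600)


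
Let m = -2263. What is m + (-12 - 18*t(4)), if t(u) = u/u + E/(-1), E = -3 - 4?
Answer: -2419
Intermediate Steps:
E = -7
t(u) = 8 (t(u) = u/u - 7/(-1) = 1 - 7*(-1) = 1 + 7 = 8)
m + (-12 - 18*t(4)) = -2263 + (-12 - 18*8) = -2263 + (-12 - 144) = -2263 - 156 = -2419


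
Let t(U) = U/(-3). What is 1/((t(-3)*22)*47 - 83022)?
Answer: -1/81988 ≈ -1.2197e-5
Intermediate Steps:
t(U) = -U/3 (t(U) = U*(-1/3) = -U/3)
1/((t(-3)*22)*47 - 83022) = 1/((-1/3*(-3)*22)*47 - 83022) = 1/((1*22)*47 - 83022) = 1/(22*47 - 83022) = 1/(1034 - 83022) = 1/(-81988) = -1/81988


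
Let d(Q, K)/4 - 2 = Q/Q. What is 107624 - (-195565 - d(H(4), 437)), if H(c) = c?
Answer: 303201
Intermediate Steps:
d(Q, K) = 12 (d(Q, K) = 8 + 4*(Q/Q) = 8 + 4*1 = 8 + 4 = 12)
107624 - (-195565 - d(H(4), 437)) = 107624 - (-195565 - 1*12) = 107624 - (-195565 - 12) = 107624 - 1*(-195577) = 107624 + 195577 = 303201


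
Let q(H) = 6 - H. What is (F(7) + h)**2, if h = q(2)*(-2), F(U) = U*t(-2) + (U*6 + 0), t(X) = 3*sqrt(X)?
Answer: 274 + 1428*I*sqrt(2) ≈ 274.0 + 2019.5*I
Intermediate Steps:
F(U) = 6*U + 3*I*U*sqrt(2) (F(U) = U*(3*sqrt(-2)) + (U*6 + 0) = U*(3*(I*sqrt(2))) + (6*U + 0) = U*(3*I*sqrt(2)) + 6*U = 3*I*U*sqrt(2) + 6*U = 6*U + 3*I*U*sqrt(2))
h = -8 (h = (6 - 1*2)*(-2) = (6 - 2)*(-2) = 4*(-2) = -8)
(F(7) + h)**2 = (3*7*(2 + I*sqrt(2)) - 8)**2 = ((42 + 21*I*sqrt(2)) - 8)**2 = (34 + 21*I*sqrt(2))**2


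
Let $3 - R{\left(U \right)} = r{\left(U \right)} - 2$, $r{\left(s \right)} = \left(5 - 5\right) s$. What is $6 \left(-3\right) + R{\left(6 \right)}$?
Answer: $-13$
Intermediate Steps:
$r{\left(s \right)} = 0$ ($r{\left(s \right)} = 0 s = 0$)
$R{\left(U \right)} = 5$ ($R{\left(U \right)} = 3 - \left(0 - 2\right) = 3 - -2 = 3 + 2 = 5$)
$6 \left(-3\right) + R{\left(6 \right)} = 6 \left(-3\right) + 5 = -18 + 5 = -13$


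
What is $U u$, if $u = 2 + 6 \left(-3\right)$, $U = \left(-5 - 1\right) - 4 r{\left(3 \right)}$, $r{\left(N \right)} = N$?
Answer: $288$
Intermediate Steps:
$U = -18$ ($U = \left(-5 - 1\right) - 12 = -6 - 12 = -18$)
$u = -16$ ($u = 2 - 18 = -16$)
$U u = \left(-18\right) \left(-16\right) = 288$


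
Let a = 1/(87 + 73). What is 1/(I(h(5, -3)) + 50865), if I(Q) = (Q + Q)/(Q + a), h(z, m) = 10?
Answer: 1601/81438065 ≈ 1.9659e-5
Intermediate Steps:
a = 1/160 ≈ 0.0062500
I(Q) = 2*Q/(1/160 + Q) (I(Q) = (Q + Q)/(Q + 1/160) = (2*Q)/(1/160 + Q) = 2*Q/(1/160 + Q))
1/(I(h(5, -3)) + 50865) = 1/(320*10/(1 + 160*10) + 50865) = 1/(320*10/(1 + 1600) + 50865) = 1/(320*10/1601 + 50865) = 1/(320*10*(1/1601) + 50865) = 1/(3200/1601 + 50865) = 1/(81438065/1601) = 1601/81438065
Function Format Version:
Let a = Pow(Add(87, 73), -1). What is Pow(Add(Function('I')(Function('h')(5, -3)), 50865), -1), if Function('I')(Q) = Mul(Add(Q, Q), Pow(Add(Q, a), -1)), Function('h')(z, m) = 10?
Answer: Rational(1601, 81438065) ≈ 1.9659e-5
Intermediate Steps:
a = Rational(1, 160) (a = Pow(160, -1) = Rational(1, 160) ≈ 0.0062500)
Function('I')(Q) = Mul(2, Q, Pow(Add(Rational(1, 160), Q), -1)) (Function('I')(Q) = Mul(Add(Q, Q), Pow(Add(Q, Rational(1, 160)), -1)) = Mul(Mul(2, Q), Pow(Add(Rational(1, 160), Q), -1)) = Mul(2, Q, Pow(Add(Rational(1, 160), Q), -1)))
Pow(Add(Function('I')(Function('h')(5, -3)), 50865), -1) = Pow(Add(Mul(320, 10, Pow(Add(1, Mul(160, 10)), -1)), 50865), -1) = Pow(Add(Mul(320, 10, Pow(Add(1, 1600), -1)), 50865), -1) = Pow(Add(Mul(320, 10, Pow(1601, -1)), 50865), -1) = Pow(Add(Mul(320, 10, Rational(1, 1601)), 50865), -1) = Pow(Add(Rational(3200, 1601), 50865), -1) = Pow(Rational(81438065, 1601), -1) = Rational(1601, 81438065)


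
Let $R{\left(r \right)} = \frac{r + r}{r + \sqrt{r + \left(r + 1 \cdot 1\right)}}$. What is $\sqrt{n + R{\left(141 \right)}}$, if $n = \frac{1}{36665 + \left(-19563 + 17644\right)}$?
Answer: $\frac{\sqrt{340459132698 + 34746 \sqrt{283}}}{34746 \sqrt{141 + \sqrt{283}}} \approx 1.3367$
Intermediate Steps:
$R{\left(r \right)} = \frac{2 r}{r + \sqrt{1 + 2 r}}$ ($R{\left(r \right)} = \frac{2 r}{r + \sqrt{r + \left(r + 1\right)}} = \frac{2 r}{r + \sqrt{r + \left(1 + r\right)}} = \frac{2 r}{r + \sqrt{1 + 2 r}}$)
$n = \frac{1}{34746}$ ($n = \frac{1}{36665 - 1919} = \frac{1}{34746} \approx 2.878 \cdot 10^{-5}$)
$\sqrt{n + R{\left(141 \right)}} = \sqrt{\frac{1}{34746} + 2 \cdot 141 \frac{1}{141 + \sqrt{1 + 2 \cdot 141}}} = \sqrt{\frac{1}{34746} + 2 \cdot 141 \frac{1}{141 + \sqrt{1 + 282}}} = \sqrt{\frac{1}{34746} + 2 \cdot 141 \frac{1}{141 + \sqrt{283}}} = \sqrt{\frac{1}{34746} + \frac{282}{141 + \sqrt{283}}}$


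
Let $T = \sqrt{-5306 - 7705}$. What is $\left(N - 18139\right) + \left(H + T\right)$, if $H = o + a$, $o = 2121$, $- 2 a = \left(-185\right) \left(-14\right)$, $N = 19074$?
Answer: $1761 + i \sqrt{13011} \approx 1761.0 + 114.07 i$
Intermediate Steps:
$T = i \sqrt{13011}$ ($T = \sqrt{-13011} = i \sqrt{13011} \approx 114.07 i$)
$a = -1295$ ($a = - \frac{\left(-185\right) \left(-14\right)}{2} = \left(- \frac{1}{2}\right) 2590 = -1295$)
$H = 826$ ($H = 2121 - 1295 = 826$)
$\left(N - 18139\right) + \left(H + T\right) = \left(19074 - 18139\right) + \left(826 + i \sqrt{13011}\right) = 935 + \left(826 + i \sqrt{13011}\right) = 1761 + i \sqrt{13011}$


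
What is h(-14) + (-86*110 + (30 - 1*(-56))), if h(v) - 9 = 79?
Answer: -9286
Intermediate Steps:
h(v) = 88 (h(v) = 9 + 79 = 88)
h(-14) + (-86*110 + (30 - 1*(-56))) = 88 + (-86*110 + (30 - 1*(-56))) = 88 + (-9460 + (30 + 56)) = 88 + (-9460 + 86) = 88 - 9374 = -9286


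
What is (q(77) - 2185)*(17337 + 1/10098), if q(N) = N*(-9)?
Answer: -251924329853/5049 ≈ -4.9896e+7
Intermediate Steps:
q(N) = -9*N
(q(77) - 2185)*(17337 + 1/10098) = (-9*77 - 2185)*(17337 + 1/10098) = (-693 - 2185)*(17337 + 1/10098) = -2878*175069027/10098 = -251924329853/5049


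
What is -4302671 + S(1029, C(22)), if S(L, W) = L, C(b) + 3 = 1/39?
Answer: -4301642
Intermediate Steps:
C(b) = -116/39 (C(b) = -3 + 1/39 = -116/39)
-4302671 + S(1029, C(22)) = -4302671 + 1029 = -4301642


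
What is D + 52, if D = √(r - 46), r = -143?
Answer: 52 + 3*I*√21 ≈ 52.0 + 13.748*I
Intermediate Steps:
D = 3*I*√21 (D = √(-143 - 46) = √(-189) = 3*I*√21 ≈ 13.748*I)
D + 52 = 3*I*√21 + 52 = 52 + 3*I*√21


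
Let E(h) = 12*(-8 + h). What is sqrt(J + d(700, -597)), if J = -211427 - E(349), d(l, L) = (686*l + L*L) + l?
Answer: sqrt(621790) ≈ 788.54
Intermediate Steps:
E(h) = -96 + 12*h
d(l, L) = L**2 + 687*l (d(l, L) = (686*l + L**2) + l = (L**2 + 686*l) + l = L**2 + 687*l)
J = -215519 (J = -211427 - (-96 + 12*349) = -211427 - (-96 + 4188) = -211427 - 1*4092 = -211427 - 4092 = -215519)
sqrt(J + d(700, -597)) = sqrt(-215519 + ((-597)**2 + 687*700)) = sqrt(-215519 + (356409 + 480900)) = sqrt(-215519 + 837309) = sqrt(621790)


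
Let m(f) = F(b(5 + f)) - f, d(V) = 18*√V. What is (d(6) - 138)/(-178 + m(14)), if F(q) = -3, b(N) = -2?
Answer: 46/65 - 6*√6/65 ≈ 0.48159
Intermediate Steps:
m(f) = -3 - f
(d(6) - 138)/(-178 + m(14)) = (18*√6 - 138)/(-178 + (-3 - 1*14)) = (-138 + 18*√6)/(-178 + (-3 - 14)) = (-138 + 18*√6)/(-178 - 17) = (-138 + 18*√6)/(-195) = (-138 + 18*√6)*(-1/195) = 46/65 - 6*√6/65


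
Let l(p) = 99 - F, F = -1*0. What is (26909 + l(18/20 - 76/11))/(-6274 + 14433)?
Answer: 27008/8159 ≈ 3.3102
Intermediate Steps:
F = 0
l(p) = 99 (l(p) = 99 - 1*0 = 99 + 0 = 99)
(26909 + l(18/20 - 76/11))/(-6274 + 14433) = (26909 + 99)/(-6274 + 14433) = 27008/8159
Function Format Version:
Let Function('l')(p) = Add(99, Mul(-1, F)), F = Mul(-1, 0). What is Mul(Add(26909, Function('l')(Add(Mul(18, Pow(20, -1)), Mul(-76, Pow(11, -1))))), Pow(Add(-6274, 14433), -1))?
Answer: Rational(27008, 8159) ≈ 3.3102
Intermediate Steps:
F = 0
Function('l')(p) = 99 (Function('l')(p) = Add(99, Mul(-1, 0)) = Add(99, 0) = 99)
Mul(Add(26909, Function('l')(Add(Mul(18, Pow(20, -1)), Mul(-76, Pow(11, -1))))), Pow(Add(-6274, 14433), -1)) = Mul(Add(26909, 99), Pow(Add(-6274, 14433), -1)) = Mul(27008, Pow(8159, -1)) = Mul(27008, Rational(1, 8159)) = Rational(27008, 8159)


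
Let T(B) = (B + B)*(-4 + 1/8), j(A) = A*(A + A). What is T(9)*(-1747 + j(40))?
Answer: -405387/4 ≈ -1.0135e+5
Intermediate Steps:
j(A) = 2*A² (j(A) = A*(2*A) = 2*A²)
T(B) = -31*B/4 (T(B) = (2*B)*(-4 + ⅛) = (2*B)*(-31/8) = -31*B/4)
T(9)*(-1747 + j(40)) = (-31/4*9)*(-1747 + 2*40²) = -279*(-1747 + 2*1600)/4 = -279*(-1747 + 3200)/4 = -279/4*1453 = -405387/4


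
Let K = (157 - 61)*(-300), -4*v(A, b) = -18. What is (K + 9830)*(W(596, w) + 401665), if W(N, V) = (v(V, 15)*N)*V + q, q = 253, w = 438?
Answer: -29908746980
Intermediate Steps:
v(A, b) = 9/2 (v(A, b) = -¼*(-18) = 9/2)
K = -28800 (K = 96*(-300) = -28800)
W(N, V) = 253 + 9*N*V/2 (W(N, V) = (9*N/2)*V + 253 = 9*N*V/2 + 253 = 253 + 9*N*V/2)
(K + 9830)*(W(596, w) + 401665) = (-28800 + 9830)*((253 + (9/2)*596*438) + 401665) = -18970*((253 + 1174716) + 401665) = -18970*(1174969 + 401665) = -18970*1576634 = -29908746980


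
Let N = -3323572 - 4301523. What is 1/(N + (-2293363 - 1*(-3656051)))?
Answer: -1/6262407 ≈ -1.5968e-7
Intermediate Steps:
N = -7625095
1/(N + (-2293363 - 1*(-3656051))) = 1/(-7625095 + (-2293363 - 1*(-3656051))) = 1/(-7625095 + (-2293363 + 3656051)) = 1/(-7625095 + 1362688) = 1/(-6262407) = -1/6262407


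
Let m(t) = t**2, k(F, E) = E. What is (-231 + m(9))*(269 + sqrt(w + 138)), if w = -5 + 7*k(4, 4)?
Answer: -40350 - 150*sqrt(161) ≈ -42253.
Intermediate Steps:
w = 23 (w = -5 + 7*4 = -5 + 28 = 23)
(-231 + m(9))*(269 + sqrt(w + 138)) = (-231 + 9**2)*(269 + sqrt(23 + 138)) = (-231 + 81)*(269 + sqrt(161)) = -150*(269 + sqrt(161)) = -40350 - 150*sqrt(161)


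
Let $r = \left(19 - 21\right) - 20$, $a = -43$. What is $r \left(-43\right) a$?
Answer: $-40678$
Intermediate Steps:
$r = -22$ ($r = -2 - 20 = -22$)
$r \left(-43\right) a = \left(-22\right) \left(-43\right) \left(-43\right) = 946 \left(-43\right) = -40678$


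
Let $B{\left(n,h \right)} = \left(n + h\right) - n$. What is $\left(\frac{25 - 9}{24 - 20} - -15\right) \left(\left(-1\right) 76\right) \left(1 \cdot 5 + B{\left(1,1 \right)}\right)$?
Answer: $-8664$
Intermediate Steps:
$B{\left(n,h \right)} = h$ ($B{\left(n,h \right)} = \left(h + n\right) - n = h$)
$\left(\frac{25 - 9}{24 - 20} - -15\right) \left(\left(-1\right) 76\right) \left(1 \cdot 5 + B{\left(1,1 \right)}\right) = \left(\frac{25 - 9}{24 - 20} - -15\right) \left(\left(-1\right) 76\right) \left(1 \cdot 5 + 1\right) = \left(\frac{16}{4} + 15\right) \left(-76\right) \left(5 + 1\right) = \left(16 \cdot \frac{1}{4} + 15\right) \left(-76\right) 6 = \left(4 + 15\right) \left(-76\right) 6 = 19 \left(-76\right) 6 = \left(-1444\right) 6 = -8664$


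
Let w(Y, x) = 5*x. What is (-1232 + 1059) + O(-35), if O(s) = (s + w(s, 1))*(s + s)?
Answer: 1927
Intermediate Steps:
O(s) = 2*s*(5 + s) (O(s) = (s + 5*1)*(s + s) = (s + 5)*(2*s) = (5 + s)*(2*s) = 2*s*(5 + s))
(-1232 + 1059) + O(-35) = (-1232 + 1059) + 2*(-35)*(5 - 35) = -173 + 2*(-35)*(-30) = -173 + 2100 = 1927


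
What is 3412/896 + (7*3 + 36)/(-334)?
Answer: 136067/37408 ≈ 3.6374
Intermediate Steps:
3412/896 + (7*3 + 36)/(-334) = 3412*(1/896) + (21 + 36)*(-1/334) = 853/224 + 57*(-1/334) = 853/224 - 57/334 = 136067/37408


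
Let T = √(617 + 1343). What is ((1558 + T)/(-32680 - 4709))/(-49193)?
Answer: 1558/1839277077 + 14*√10/1839277077 ≈ 8.7114e-7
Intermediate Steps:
T = 14*√10 (T = √1960 = 14*√10 ≈ 44.272)
((1558 + T)/(-32680 - 4709))/(-49193) = ((1558 + 14*√10)/(-32680 - 4709))/(-49193) = ((1558 + 14*√10)/(-37389))*(-1/49193) = ((1558 + 14*√10)*(-1/37389))*(-1/49193) = (-1558/37389 - 14*√10/37389)*(-1/49193) = 1558/1839277077 + 14*√10/1839277077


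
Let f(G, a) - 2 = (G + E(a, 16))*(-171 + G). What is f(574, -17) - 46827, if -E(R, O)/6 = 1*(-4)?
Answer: 194169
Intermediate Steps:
E(R, O) = 24 (E(R, O) = -6*(-4) = 24)
f(G, a) = 2 + (-171 + G)*(24 + G) (f(G, a) = 2 + (G + 24)*(-171 + G) = 2 + (24 + G)*(-171 + G) = 2 + (-171 + G)*(24 + G))
f(574, -17) - 46827 = (-4102 + 574² - 147*574) - 46827 = (-4102 + 329476 - 84378) - 46827 = 240996 - 46827 = 194169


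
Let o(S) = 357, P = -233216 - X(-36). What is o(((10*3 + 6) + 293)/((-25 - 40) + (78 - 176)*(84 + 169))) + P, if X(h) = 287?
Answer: -233146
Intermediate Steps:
P = -233503 (P = -233216 - 1*287 = -233216 - 287 = -233503)
o(((10*3 + 6) + 293)/((-25 - 40) + (78 - 176)*(84 + 169))) + P = 357 - 233503 = -233146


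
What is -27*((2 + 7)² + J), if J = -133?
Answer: 1404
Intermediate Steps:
-27*((2 + 7)² + J) = -27*((2 + 7)² - 133) = -27*(9² - 133) = -27*(81 - 133) = -27*(-52) = 1404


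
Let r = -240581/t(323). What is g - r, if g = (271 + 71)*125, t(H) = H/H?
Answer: 283331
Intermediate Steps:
t(H) = 1
g = 42750 (g = 342*125 = 42750)
r = -240581 (r = -240581/1 = -240581*1 = -240581)
g - r = 42750 - 1*(-240581) = 42750 + 240581 = 283331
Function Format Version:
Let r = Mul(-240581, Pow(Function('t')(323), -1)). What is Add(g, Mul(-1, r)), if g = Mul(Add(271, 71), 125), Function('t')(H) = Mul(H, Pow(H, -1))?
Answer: 283331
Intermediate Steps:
Function('t')(H) = 1
g = 42750 (g = Mul(342, 125) = 42750)
r = -240581 (r = Mul(-240581, Pow(1, -1)) = Mul(-240581, 1) = -240581)
Add(g, Mul(-1, r)) = Add(42750, Mul(-1, -240581)) = Add(42750, 240581) = 283331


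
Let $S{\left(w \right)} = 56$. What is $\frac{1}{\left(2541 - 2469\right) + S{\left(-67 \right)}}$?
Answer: $\frac{1}{128} \approx 0.0078125$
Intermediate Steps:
$\frac{1}{\left(2541 - 2469\right) + S{\left(-67 \right)}} = \frac{1}{\left(2541 - 2469\right) + 56} = \frac{1}{72 + 56} = \frac{1}{128}$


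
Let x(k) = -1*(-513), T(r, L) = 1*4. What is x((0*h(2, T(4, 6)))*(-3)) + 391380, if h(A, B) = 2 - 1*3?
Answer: 391893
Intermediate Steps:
T(r, L) = 4
h(A, B) = -1 (h(A, B) = 2 - 3 = -1)
x(k) = 513
x((0*h(2, T(4, 6)))*(-3)) + 391380 = 513 + 391380 = 391893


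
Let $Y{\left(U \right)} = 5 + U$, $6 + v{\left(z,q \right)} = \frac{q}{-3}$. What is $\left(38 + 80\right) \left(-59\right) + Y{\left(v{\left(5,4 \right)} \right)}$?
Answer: $- \frac{20893}{3} \approx -6964.3$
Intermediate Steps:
$v{\left(z,q \right)} = -6 - \frac{q}{3}$ ($v{\left(z,q \right)} = -6 + \frac{q}{-3} = -6 + q \left(- \frac{1}{3}\right) = -6 - \frac{q}{3}$)
$\left(38 + 80\right) \left(-59\right) + Y{\left(v{\left(5,4 \right)} \right)} = \left(38 + 80\right) \left(-59\right) + \left(5 - \frac{22}{3}\right) = 118 \left(-59\right) + \left(5 - \frac{22}{3}\right) = -6962 + \left(5 - \frac{22}{3}\right) = -6962 - \frac{7}{3} = - \frac{20893}{3}$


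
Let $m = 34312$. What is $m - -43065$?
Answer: $77377$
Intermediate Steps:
$m - -43065 = 34312 - -43065 = 34312 + 43065 = 77377$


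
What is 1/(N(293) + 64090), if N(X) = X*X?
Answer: 1/149939 ≈ 6.6694e-6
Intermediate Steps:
N(X) = X²
1/(N(293) + 64090) = 1/(293² + 64090) = 1/(85849 + 64090) = 1/149939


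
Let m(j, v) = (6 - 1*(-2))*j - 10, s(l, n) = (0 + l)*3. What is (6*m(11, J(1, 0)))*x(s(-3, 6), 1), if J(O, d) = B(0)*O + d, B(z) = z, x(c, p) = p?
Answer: 468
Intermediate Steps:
s(l, n) = 3*l (s(l, n) = l*3 = 3*l)
J(O, d) = d (J(O, d) = 0*O + d = 0 + d = d)
m(j, v) = -10 + 8*j (m(j, v) = (6 + 2)*j - 10 = 8*j - 10 = -10 + 8*j)
(6*m(11, J(1, 0)))*x(s(-3, 6), 1) = (6*(-10 + 8*11))*1 = (6*(-10 + 88))*1 = (6*78)*1 = 468*1 = 468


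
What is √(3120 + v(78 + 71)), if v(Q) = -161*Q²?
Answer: I*√3571241 ≈ 1889.8*I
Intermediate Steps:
√(3120 + v(78 + 71)) = √(3120 - 161*(78 + 71)²) = √(3120 - 161*149²) = √(3120 - 161*22201) = √(3120 - 3574361) = √(-3571241) = I*√3571241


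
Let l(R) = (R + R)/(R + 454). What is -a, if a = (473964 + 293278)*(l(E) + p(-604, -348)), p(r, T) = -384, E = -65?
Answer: 114707282452/389 ≈ 2.9488e+8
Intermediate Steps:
l(R) = 2*R/(454 + R) (l(R) = (2*R)/(454 + R) = 2*R/(454 + R))
a = -114707282452/389 (a = (473964 + 293278)*(2*(-65)/(454 - 65) - 384) = 767242*(2*(-65)/389 - 384) = 767242*(2*(-65)*(1/389) - 384) = 767242*(-130/389 - 384) = 767242*(-149506/389) = -114707282452/389 ≈ -2.9488e+8)
-a = -1*(-114707282452/389) = 114707282452/389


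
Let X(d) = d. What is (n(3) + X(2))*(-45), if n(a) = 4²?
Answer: -810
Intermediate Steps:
n(a) = 16
(n(3) + X(2))*(-45) = (16 + 2)*(-45) = 18*(-45) = -810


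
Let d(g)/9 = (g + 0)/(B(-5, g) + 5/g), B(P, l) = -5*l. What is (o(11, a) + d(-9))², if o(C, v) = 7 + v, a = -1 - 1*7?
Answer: 1274641/160000 ≈ 7.9665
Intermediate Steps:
a = -8 (a = -1 - 7 = -8)
d(g) = 9*g/(-5*g + 5/g) (d(g) = 9*((g + 0)/(-5*g + 5/g)) = 9*(g/(-5*g + 5/g)) = 9*g/(-5*g + 5/g))
(o(11, a) + d(-9))² = ((7 - 8) + (9/5)*(-9)²/(1 - 1*(-9)²))² = (-1 + (9/5)*81/(1 - 1*81))² = (-1 + (9/5)*81/(1 - 81))² = (-1 + (9/5)*81/(-80))² = (-1 + (9/5)*81*(-1/80))² = (-1 - 729/400)² = (-1129/400)² = 1274641/160000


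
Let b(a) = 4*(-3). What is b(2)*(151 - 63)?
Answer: -1056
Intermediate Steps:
b(a) = -12
b(2)*(151 - 63) = -12*(151 - 63) = -12*88 = -1056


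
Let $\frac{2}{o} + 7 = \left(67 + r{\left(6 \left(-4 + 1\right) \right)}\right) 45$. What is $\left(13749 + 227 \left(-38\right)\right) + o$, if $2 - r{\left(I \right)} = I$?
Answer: $\frac{10010343}{1954} \approx 5123.0$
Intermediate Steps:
$r{\left(I \right)} = 2 - I$
$o = \frac{1}{1954}$ ($o = \frac{2}{-7 + \left(67 - \left(-2 + 6 \left(-4 + 1\right)\right)\right) 45} = \frac{2}{-7 + \left(67 - \left(-2 + 6 \left(-3\right)\right)\right) 45} = \frac{2}{-7 + \left(67 + \left(2 - -18\right)\right) 45} = \frac{2}{-7 + \left(67 + \left(2 + 18\right)\right) 45} = \frac{2}{-7 + \left(67 + 20\right) 45} = \frac{2}{-7 + 87 \cdot 45} = \frac{2}{-7 + 3915} = \frac{2}{3908} = 2 \cdot \frac{1}{3908} = \frac{1}{1954} \approx 0.00051177$)
$\left(13749 + 227 \left(-38\right)\right) + o = \left(13749 + 227 \left(-38\right)\right) + \frac{1}{1954} = \left(13749 - 8626\right) + \frac{1}{1954} = 5123 + \frac{1}{1954} = \frac{10010343}{1954}$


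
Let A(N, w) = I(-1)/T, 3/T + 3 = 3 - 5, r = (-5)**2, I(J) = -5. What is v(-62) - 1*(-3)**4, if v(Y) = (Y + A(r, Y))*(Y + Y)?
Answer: 19721/3 ≈ 6573.7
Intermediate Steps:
r = 25
T = -3/5 (T = 3/(-3 + (3 - 5)) = 3/(-3 - 2) = 3/(-5) = 3*(-1/5) = -3/5 ≈ -0.60000)
A(N, w) = 25/3 (A(N, w) = -5/(-3/5) = -5*(-5/3) = 25/3)
v(Y) = 2*Y*(25/3 + Y) (v(Y) = (Y + 25/3)*(Y + Y) = (25/3 + Y)*(2*Y) = 2*Y*(25/3 + Y))
v(-62) - 1*(-3)**4 = (2/3)*(-62)*(25 + 3*(-62)) - 1*(-3)**4 = (2/3)*(-62)*(25 - 186) - 1*81 = (2/3)*(-62)*(-161) - 81 = 19964/3 - 81 = 19721/3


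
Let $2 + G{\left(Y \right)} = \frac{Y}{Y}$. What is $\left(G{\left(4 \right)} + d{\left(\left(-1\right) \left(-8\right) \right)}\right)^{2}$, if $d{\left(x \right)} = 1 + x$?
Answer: $64$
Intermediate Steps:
$G{\left(Y \right)} = -1$ ($G{\left(Y \right)} = -2 + \frac{Y}{Y} = -2 + 1 = -1$)
$\left(G{\left(4 \right)} + d{\left(\left(-1\right) \left(-8\right) \right)}\right)^{2} = \left(-1 + \left(1 - -8\right)\right)^{2} = \left(-1 + \left(1 + 8\right)\right)^{2} = \left(-1 + 9\right)^{2} = 8^{2} = 64$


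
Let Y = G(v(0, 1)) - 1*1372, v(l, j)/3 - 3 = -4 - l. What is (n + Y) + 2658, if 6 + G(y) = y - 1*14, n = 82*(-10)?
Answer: 443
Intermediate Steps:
v(l, j) = -3 - 3*l (v(l, j) = 9 + 3*(-4 - l) = 9 + (-12 - 3*l) = -3 - 3*l)
n = -820
G(y) = -20 + y (G(y) = -6 + (y - 1*14) = -6 + (y - 14) = -6 + (-14 + y) = -20 + y)
Y = -1395 (Y = (-20 + (-3 - 3*0)) - 1*1372 = (-20 + (-3 + 0)) - 1372 = (-20 - 3) - 1372 = -23 - 1372 = -1395)
(n + Y) + 2658 = (-820 - 1395) + 2658 = -2215 + 2658 = 443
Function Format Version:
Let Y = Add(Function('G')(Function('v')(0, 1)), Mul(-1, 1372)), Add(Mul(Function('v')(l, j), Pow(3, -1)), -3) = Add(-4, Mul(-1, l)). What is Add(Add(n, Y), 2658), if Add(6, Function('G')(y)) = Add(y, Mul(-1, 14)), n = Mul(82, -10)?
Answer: 443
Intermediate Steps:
Function('v')(l, j) = Add(-3, Mul(-3, l)) (Function('v')(l, j) = Add(9, Mul(3, Add(-4, Mul(-1, l)))) = Add(9, Add(-12, Mul(-3, l))) = Add(-3, Mul(-3, l)))
n = -820
Function('G')(y) = Add(-20, y) (Function('G')(y) = Add(-6, Add(y, Mul(-1, 14))) = Add(-6, Add(y, -14)) = Add(-6, Add(-14, y)) = Add(-20, y))
Y = -1395 (Y = Add(Add(-20, Add(-3, Mul(-3, 0))), Mul(-1, 1372)) = Add(Add(-20, Add(-3, 0)), -1372) = Add(Add(-20, -3), -1372) = Add(-23, -1372) = -1395)
Add(Add(n, Y), 2658) = Add(Add(-820, -1395), 2658) = Add(-2215, 2658) = 443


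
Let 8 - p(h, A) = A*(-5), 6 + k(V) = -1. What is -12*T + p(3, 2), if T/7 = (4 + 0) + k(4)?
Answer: 270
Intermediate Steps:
k(V) = -7 (k(V) = -6 - 1 = -7)
p(h, A) = 8 + 5*A (p(h, A) = 8 - A*(-5) = 8 - (-5)*A = 8 + 5*A)
T = -21 (T = 7*((4 + 0) - 7) = 7*(4 - 7) = 7*(-3) = -21)
-12*T + p(3, 2) = -12*(-21) + (8 + 5*2) = 252 + (8 + 10) = 252 + 18 = 270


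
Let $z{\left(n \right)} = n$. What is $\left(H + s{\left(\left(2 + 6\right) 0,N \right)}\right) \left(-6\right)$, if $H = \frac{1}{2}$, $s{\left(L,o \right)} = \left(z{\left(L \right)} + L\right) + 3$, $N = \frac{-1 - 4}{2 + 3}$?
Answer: $-21$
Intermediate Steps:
$N = -1$ ($N = - \frac{5}{5} = \left(-5\right) \frac{1}{5} = -1$)
$s{\left(L,o \right)} = 3 + 2 L$ ($s{\left(L,o \right)} = \left(L + L\right) + 3 = 2 L + 3 = 3 + 2 L$)
$H = \frac{1}{2} \approx 0.5$
$\left(H + s{\left(\left(2 + 6\right) 0,N \right)}\right) \left(-6\right) = \left(\frac{1}{2} + \left(3 + 2 \left(2 + 6\right) 0\right)\right) \left(-6\right) = \left(\frac{1}{2} + \left(3 + 2 \cdot 8 \cdot 0\right)\right) \left(-6\right) = \left(\frac{1}{2} + \left(3 + 2 \cdot 0\right)\right) \left(-6\right) = \left(\frac{1}{2} + \left(3 + 0\right)\right) \left(-6\right) = \left(\frac{1}{2} + 3\right) \left(-6\right) = \frac{7}{2} \left(-6\right) = -21$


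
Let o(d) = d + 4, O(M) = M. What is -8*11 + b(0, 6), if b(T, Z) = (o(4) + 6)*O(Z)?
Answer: -4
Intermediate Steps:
o(d) = 4 + d
b(T, Z) = 14*Z (b(T, Z) = ((4 + 4) + 6)*Z = (8 + 6)*Z = 14*Z)
-8*11 + b(0, 6) = -8*11 + 14*6 = -88 + 84 = -4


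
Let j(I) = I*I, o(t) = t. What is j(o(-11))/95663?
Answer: 121/95663 ≈ 0.0012649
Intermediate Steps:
j(I) = I²
j(o(-11))/95663 = (-11)²/95663 = 121*(1/95663) = 121/95663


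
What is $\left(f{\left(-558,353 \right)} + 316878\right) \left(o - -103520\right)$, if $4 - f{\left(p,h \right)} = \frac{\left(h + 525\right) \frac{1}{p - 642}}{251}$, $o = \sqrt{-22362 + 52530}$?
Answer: $\frac{123505647905732}{3765} + \frac{47722429639 \sqrt{838}}{25100} \approx 3.2859 \cdot 10^{10}$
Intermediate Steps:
$o = 6 \sqrt{838}$ ($o = \sqrt{30168} = 6 \sqrt{838} \approx 173.69$)
$f{\left(p,h \right)} = 4 - \frac{525 + h}{251 \left(-642 + p\right)}$ ($f{\left(p,h \right)} = 4 - \frac{\left(h + 525\right) \frac{1}{p - 642}}{251} = 4 - \frac{525 + h}{-642 + p} \frac{1}{251} = 4 - \frac{525 + h}{251 \left(-642 + p\right)}$)
$\left(f{\left(-558,353 \right)} + 316878\right) \left(o - -103520\right) = \left(\frac{-645093 - 353 + 1004 \left(-558\right)}{251 \left(-642 - 558\right)} + 316878\right) \left(6 \sqrt{838} - -103520\right) = \left(\frac{-645093 - 353 - 560232}{251 \left(-1200\right)} + 316878\right) \left(6 \sqrt{838} + \left(-101488 + 205008\right)\right) = \left(\frac{1}{251} \left(- \frac{1}{1200}\right) \left(-1205678\right) + 316878\right) \left(6 \sqrt{838} + 103520\right) = \left(\frac{602839}{150600} + 316878\right) \left(103520 + 6 \sqrt{838}\right) = \frac{47722429639 \left(103520 + 6 \sqrt{838}\right)}{150600} = \frac{123505647905732}{3765} + \frac{47722429639 \sqrt{838}}{25100}$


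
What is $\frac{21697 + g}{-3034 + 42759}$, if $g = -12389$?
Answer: $\frac{9308}{39725} \approx 0.23431$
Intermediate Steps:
$\frac{21697 + g}{-3034 + 42759} = \frac{21697 - 12389}{-3034 + 42759} = \frac{9308}{39725}$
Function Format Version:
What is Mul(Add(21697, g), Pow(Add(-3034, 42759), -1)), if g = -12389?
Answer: Rational(9308, 39725) ≈ 0.23431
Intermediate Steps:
Mul(Add(21697, g), Pow(Add(-3034, 42759), -1)) = Mul(Add(21697, -12389), Pow(Add(-3034, 42759), -1)) = Mul(9308, Pow(39725, -1)) = Mul(9308, Rational(1, 39725)) = Rational(9308, 39725)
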